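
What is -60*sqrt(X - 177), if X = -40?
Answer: -60*I*sqrt(217) ≈ -883.86*I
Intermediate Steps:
-60*sqrt(X - 177) = -60*sqrt(-40 - 177) = -60*I*sqrt(217)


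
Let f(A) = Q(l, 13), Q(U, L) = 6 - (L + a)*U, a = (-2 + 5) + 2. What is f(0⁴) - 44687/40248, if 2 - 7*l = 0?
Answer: -71321/281736 ≈ -0.25315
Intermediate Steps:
l = 2/7 (l = 2/7 - ⅐*0 = 2/7 + 0 = 2/7 ≈ 0.28571)
a = 5 (a = 3 + 2 = 5)
Q(U, L) = 6 - U*(5 + L) (Q(U, L) = 6 - (L + 5)*U = 6 - (5 + L)*U = 6 - U*(5 + L))
f(A) = 6/7 (f(A) = 6 - 5*2/7 - 1*13*2/7 = 6 - 10/7 - 26/7 = 6/7)
f(0⁴) - 44687/40248 = 6/7 - 44687/40248 = -71321/281736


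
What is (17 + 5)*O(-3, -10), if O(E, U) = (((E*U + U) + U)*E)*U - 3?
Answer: 6534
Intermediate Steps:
O(E, U) = -3 + E*U*(2*U + E*U) (O(E, U) = (((U + E*U) + U)*E)*U - 3 = ((2*U + E*U)*E)*U - 3 = (E*(2*U + E*U))*U - 3 = E*U*(2*U + E*U) - 3 = -3 + E*U*(2*U + E*U))
(17 + 5)*O(-3, -10) = (17 + 5)*(-3 + (-3)²*(-10)² + 2*(-3)*(-10)²) = 22*(-3 + 9*100 + 2*(-3)*100) = 22*(-3 + 900 - 600) = 22*297 = 6534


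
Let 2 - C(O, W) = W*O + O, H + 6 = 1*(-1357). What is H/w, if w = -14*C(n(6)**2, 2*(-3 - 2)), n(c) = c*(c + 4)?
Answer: 1363/453628 ≈ 0.0030047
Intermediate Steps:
n(c) = c*(4 + c)
H = -1363 (H = -6 + 1*(-1357) = -6 - 1357 = -1363)
C(O, W) = 2 - O - O*W (C(O, W) = 2 - (W*O + O) = 2 - (O*W + O) = 2 - (O + O*W) = 2 + (-O - O*W) = 2 - O - O*W)
w = -453628 (w = -14*(2 - (6*(4 + 6))**2 - (6*(4 + 6))**2*2*(-3 - 2)) = -14*(2 - (6*10)**2 - (6*10)**2*2*(-5)) = -14*(2 - 1*60**2 - 1*60**2*(-10)) = -14*(2 - 1*3600 - 1*3600*(-10)) = -14*(2 - 3600 + 36000) = -14*32402 = -453628)
H/w = -1363/(-453628) = -1363*(-1/453628) = 1363/453628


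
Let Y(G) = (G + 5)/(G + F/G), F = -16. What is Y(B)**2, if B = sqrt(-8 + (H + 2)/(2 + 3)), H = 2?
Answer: -801/3364 - 135*I*sqrt(5)/841 ≈ -0.23811 - 0.35894*I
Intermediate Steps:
B = 6*I*sqrt(5)/5 (B = sqrt(-8 + (2 + 2)/(2 + 3)) = sqrt(-8 + 4/5) = sqrt(-36/5) = 6*I*sqrt(5)/5 ≈ 2.6833*I)
Y(G) = (5 + G)/(G - 16/G) (Y(G) = (G + 5)/(G - 16/G) = (5 + G)/(G - 16/G))
Y(B)**2 = ((6*I*sqrt(5)/5)*(5 + 6*I*sqrt(5)/5)/(-16 + (6*I*sqrt(5)/5)**2))**2 = ((6*I*sqrt(5)/5)*(5 + 6*I*sqrt(5)/5)/(-16 - 36/5))**2 = ((6*I*sqrt(5)/5)*(5 + 6*I*sqrt(5)/5)/(-116/5))**2 = ((6*I*sqrt(5)/5)*(-5/116)*(5 + 6*I*sqrt(5)/5))**2 = (-3*I*sqrt(5)*(5 + 6*I*sqrt(5)/5)/58)**2 = -45*(5 + 6*I*sqrt(5)/5)**2/3364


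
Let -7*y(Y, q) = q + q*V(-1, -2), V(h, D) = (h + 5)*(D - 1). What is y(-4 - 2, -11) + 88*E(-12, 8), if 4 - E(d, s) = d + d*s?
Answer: 68871/7 ≈ 9838.7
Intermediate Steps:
V(h, D) = (-1 + D)*(5 + h) (V(h, D) = (5 + h)*(-1 + D) = (-1 + D)*(5 + h))
E(d, s) = 4 - d - d*s (E(d, s) = 4 - (d + d*s) = 4 + (-d - d*s) = 4 - d - d*s)
y(Y, q) = 11*q/7 (y(Y, q) = -(q + q*(-5 - 1*(-1) + 5*(-2) - 2*(-1)))/7 = -(q + q*(-5 + 1 - 10 + 2))/7 = -(q + q*(-12))/7 = -(q - 12*q)/7 = -(-11)*q/7 = 11*q/7)
y(-4 - 2, -11) + 88*E(-12, 8) = (11/7)*(-11) + 88*(4 - 1*(-12) - 1*(-12)*8) = -121/7 + 88*(4 + 12 + 96) = -121/7 + 88*112 = -121/7 + 9856 = 68871/7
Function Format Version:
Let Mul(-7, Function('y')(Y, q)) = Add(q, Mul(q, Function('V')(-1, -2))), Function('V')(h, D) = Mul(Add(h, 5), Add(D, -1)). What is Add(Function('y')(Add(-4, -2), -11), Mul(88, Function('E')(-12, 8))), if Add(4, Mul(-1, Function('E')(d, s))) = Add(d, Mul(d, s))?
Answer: Rational(68871, 7) ≈ 9838.7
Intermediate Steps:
Function('V')(h, D) = Mul(Add(-1, D), Add(5, h)) (Function('V')(h, D) = Mul(Add(5, h), Add(-1, D)) = Mul(Add(-1, D), Add(5, h)))
Function('E')(d, s) = Add(4, Mul(-1, d), Mul(-1, d, s)) (Function('E')(d, s) = Add(4, Mul(-1, Add(d, Mul(d, s)))) = Add(4, Add(Mul(-1, d), Mul(-1, d, s))) = Add(4, Mul(-1, d), Mul(-1, d, s)))
Function('y')(Y, q) = Mul(Rational(11, 7), q) (Function('y')(Y, q) = Mul(Rational(-1, 7), Add(q, Mul(q, Add(-5, Mul(-1, -1), Mul(5, -2), Mul(-2, -1))))) = Mul(Rational(-1, 7), Add(q, Mul(q, Add(-5, 1, -10, 2)))) = Mul(Rational(-1, 7), Add(q, Mul(q, -12))) = Mul(Rational(-1, 7), Add(q, Mul(-12, q))) = Mul(Rational(-1, 7), Mul(-11, q)) = Mul(Rational(11, 7), q))
Add(Function('y')(Add(-4, -2), -11), Mul(88, Function('E')(-12, 8))) = Add(Mul(Rational(11, 7), -11), Mul(88, Add(4, Mul(-1, -12), Mul(-1, -12, 8)))) = Add(Rational(-121, 7), Mul(88, Add(4, 12, 96))) = Add(Rational(-121, 7), Mul(88, 112)) = Add(Rational(-121, 7), 9856) = Rational(68871, 7)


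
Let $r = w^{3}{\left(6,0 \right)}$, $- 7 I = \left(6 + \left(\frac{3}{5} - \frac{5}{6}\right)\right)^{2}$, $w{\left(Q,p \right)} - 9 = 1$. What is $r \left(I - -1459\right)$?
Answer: $\frac{91617710}{63} \approx 1.4543 \cdot 10^{6}$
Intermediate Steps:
$w{\left(Q,p \right)} = 10$ ($w{\left(Q,p \right)} = 9 + 1 = 10$)
$I = - \frac{29929}{6300}$ ($I = - \frac{\left(6 + \left(\frac{3}{5} - \frac{5}{6}\right)\right)^{2}}{7} = - \frac{\left(6 - \frac{7}{30}\right)^{2}}{7} = - \frac{\left(\frac{173}{30}\right)^{2}}{7} = \left(- \frac{1}{7}\right) \frac{29929}{900} = - \frac{29929}{6300} \approx -4.7506$)
$r = 1000$ ($r = 10^{3} = 1000$)
$r \left(I - -1459\right) = 1000 \left(- \frac{29929}{6300} - -1459\right) = 1000 \left(- \frac{29929}{6300} + 1459\right) = 1000 \cdot \frac{9161771}{6300} = \frac{91617710}{63}$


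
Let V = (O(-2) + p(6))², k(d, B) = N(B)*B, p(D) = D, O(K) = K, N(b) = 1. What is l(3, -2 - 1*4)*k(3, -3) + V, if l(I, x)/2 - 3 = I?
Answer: -20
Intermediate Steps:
l(I, x) = 6 + 2*I
k(d, B) = B (k(d, B) = 1*B = B)
V = 16 (V = (-2 + 6)² = 4² = 16)
l(3, -2 - 1*4)*k(3, -3) + V = (6 + 2*3)*(-3) + 16 = (6 + 6)*(-3) + 16 = 12*(-3) + 16 = -36 + 16 = -20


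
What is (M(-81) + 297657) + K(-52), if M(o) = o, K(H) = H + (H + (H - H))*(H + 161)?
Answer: 291856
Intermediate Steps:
K(H) = H + H*(161 + H) (K(H) = H + (H + 0)*(161 + H) = H + H*(161 + H))
(M(-81) + 297657) + K(-52) = (-81 + 297657) - 52*(162 - 52) = 297576 - 52*110 = 297576 - 5720 = 291856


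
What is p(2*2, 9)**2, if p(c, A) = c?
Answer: 16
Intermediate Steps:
p(2*2, 9)**2 = (2*2)**2 = 4**2 = 16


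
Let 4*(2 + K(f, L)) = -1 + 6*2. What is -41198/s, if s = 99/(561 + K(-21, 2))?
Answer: -15428651/66 ≈ -2.3377e+5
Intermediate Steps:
K(f, L) = 3/4 (K(f, L) = -2 + (-1 + 6*2)/4 = -2 + (-1 + 12)/4 = -2 + (1/4)*11 = -2 + 11/4 = 3/4)
s = 132/749 (s = 99/(561 + 3/4) = 99/(2247/4) = 99*(4/2247) = 132/749 ≈ 0.17623)
-41198/s = -41198/132/749 = -41198*749/132 = -15428651/66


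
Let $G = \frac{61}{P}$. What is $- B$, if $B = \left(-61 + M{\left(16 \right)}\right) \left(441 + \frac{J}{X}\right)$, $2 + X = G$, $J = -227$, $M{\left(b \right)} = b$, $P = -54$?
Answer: $\frac{3905415}{169} \approx 23109.0$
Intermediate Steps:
$G = - \frac{61}{54}$ ($G = \frac{61}{-54} = 61 \left(- \frac{1}{54}\right) = - \frac{61}{54} \approx -1.1296$)
$X = - \frac{169}{54}$ ($X = -2 - \frac{61}{54} = - \frac{169}{54} \approx -3.1296$)
$B = - \frac{3905415}{169}$ ($B = \left(-61 + 16\right) \left(441 - \frac{227}{- \frac{169}{54}}\right) = - 45 \left(441 - - \frac{12258}{169}\right) = - 45 \left(441 + \frac{12258}{169}\right) = \left(-45\right) \frac{86787}{169} = - \frac{3905415}{169} \approx -23109.0$)
$- B = \left(-1\right) \left(- \frac{3905415}{169}\right) = \frac{3905415}{169}$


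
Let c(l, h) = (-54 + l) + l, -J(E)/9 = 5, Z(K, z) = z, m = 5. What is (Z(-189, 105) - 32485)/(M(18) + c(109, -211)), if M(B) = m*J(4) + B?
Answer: 32380/43 ≈ 753.02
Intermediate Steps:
J(E) = -45 (J(E) = -9*5 = -45)
c(l, h) = -54 + 2*l
M(B) = -225 + B (M(B) = 5*(-45) + B = -225 + B)
(Z(-189, 105) - 32485)/(M(18) + c(109, -211)) = (105 - 32485)/((-225 + 18) + (-54 + 2*109)) = -32380/(-207 + (-54 + 218)) = -32380/(-207 + 164) = -32380/(-43) = -32380*(-1/43) = 32380/43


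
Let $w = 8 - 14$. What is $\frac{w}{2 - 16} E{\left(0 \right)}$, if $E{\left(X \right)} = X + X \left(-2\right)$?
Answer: $0$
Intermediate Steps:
$w = -6$ ($w = 8 - 14 = -6$)
$E{\left(X \right)} = - X$ ($E{\left(X \right)} = X - 2 X = - X$)
$\frac{w}{2 - 16} E{\left(0 \right)} = - \frac{6}{2 - 16} \left(\left(-1\right) 0\right) = - \frac{6}{-14} \cdot 0 = \left(-6\right) \left(- \frac{1}{14}\right) 0 = \frac{3}{7} \cdot 0 = 0$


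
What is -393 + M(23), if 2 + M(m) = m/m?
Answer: -394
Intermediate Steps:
M(m) = -1 (M(m) = -2 + m/m = -2 + 1 = -1)
-393 + M(23) = -393 - 1 = -394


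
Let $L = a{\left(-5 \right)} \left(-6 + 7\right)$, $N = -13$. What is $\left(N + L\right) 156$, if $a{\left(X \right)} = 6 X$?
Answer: $-6708$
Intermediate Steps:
$L = -30$ ($L = 6 \left(-5\right) \left(-6 + 7\right) = \left(-30\right) 1 = -30$)
$\left(N + L\right) 156 = \left(-13 - 30\right) 156 = \left(-43\right) 156 = -6708$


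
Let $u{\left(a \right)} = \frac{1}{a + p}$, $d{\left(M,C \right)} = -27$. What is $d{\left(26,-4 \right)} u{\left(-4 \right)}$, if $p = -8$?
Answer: $\frac{9}{4} \approx 2.25$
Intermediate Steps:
$u{\left(a \right)} = \frac{1}{-8 + a}$ ($u{\left(a \right)} = \frac{1}{a - 8} = \frac{1}{-8 + a}$)
$d{\left(26,-4 \right)} u{\left(-4 \right)} = - \frac{27}{-8 - 4} = - \frac{27}{-12} = \left(-27\right) \left(- \frac{1}{12}\right) = \frac{9}{4}$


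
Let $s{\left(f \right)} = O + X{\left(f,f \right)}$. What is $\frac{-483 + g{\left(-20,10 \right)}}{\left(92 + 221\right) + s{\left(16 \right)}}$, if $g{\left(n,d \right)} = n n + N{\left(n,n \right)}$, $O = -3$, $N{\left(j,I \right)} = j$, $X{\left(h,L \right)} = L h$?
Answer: $- \frac{103}{566} \approx -0.18198$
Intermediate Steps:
$g{\left(n,d \right)} = n + n^{2}$ ($g{\left(n,d \right)} = n n + n = n^{2} + n = n + n^{2}$)
$s{\left(f \right)} = -3 + f^{2}$ ($s{\left(f \right)} = -3 + f f = -3 + f^{2}$)
$\frac{-483 + g{\left(-20,10 \right)}}{\left(92 + 221\right) + s{\left(16 \right)}} = \frac{-483 - 20 \left(1 - 20\right)}{\left(92 + 221\right) - \left(3 - 16^{2}\right)} = \frac{-483 - -380}{313 + \left(-3 + 256\right)} = \frac{-483 + 380}{313 + 253} = - \frac{103}{566}$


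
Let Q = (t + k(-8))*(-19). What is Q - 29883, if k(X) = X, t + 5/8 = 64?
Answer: -247481/8 ≈ -30935.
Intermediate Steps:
t = 507/8 (t = -5/8 + 64 = 507/8 ≈ 63.375)
Q = -8417/8 (Q = (507/8 - 8)*(-19) = (443/8)*(-19) = -8417/8 ≈ -1052.1)
Q - 29883 = -8417/8 - 29883 = -247481/8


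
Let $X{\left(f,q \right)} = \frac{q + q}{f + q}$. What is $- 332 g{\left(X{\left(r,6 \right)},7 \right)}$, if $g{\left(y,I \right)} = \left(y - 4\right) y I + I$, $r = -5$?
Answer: $-225428$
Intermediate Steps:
$X{\left(f,q \right)} = \frac{2 q}{f + q}$
$g{\left(y,I \right)} = I + I y \left(-4 + y\right)$ ($g{\left(y,I \right)} = \left(-4 + y\right) y I + I = y \left(-4 + y\right) I + I = I y \left(-4 + y\right) + I = I + I y \left(-4 + y\right)$)
$- 332 g{\left(X{\left(r,6 \right)},7 \right)} = - 332 \cdot 7 \left(1 + \left(2 \cdot 6 \frac{1}{-5 + 6}\right)^{2} - 4 \cdot 2 \cdot 6 \frac{1}{-5 + 6}\right) = - 332 \cdot 7 \left(1 + \left(2 \cdot 6 \cdot 1^{-1}\right)^{2} - 4 \cdot 2 \cdot 6 \cdot 1^{-1}\right) = - 332 \cdot 7 \left(1 + \left(2 \cdot 6 \cdot 1\right)^{2} - 4 \cdot 2 \cdot 6 \cdot 1\right) = - 332 \cdot 7 \left(1 + 12^{2} - 48\right) = - 332 \cdot 7 \left(1 + 144 - 48\right) = - 332 \cdot 7 \cdot 97 = \left(-332\right) 679 = -225428$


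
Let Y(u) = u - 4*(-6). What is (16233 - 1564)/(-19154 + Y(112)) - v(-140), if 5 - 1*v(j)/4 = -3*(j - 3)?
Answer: 32239859/19018 ≈ 1695.2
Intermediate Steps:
Y(u) = 24 + u (Y(u) = u + 24 = 24 + u)
v(j) = -16 + 12*j (v(j) = 20 - (-12)*(j - 3) = 20 - (-12)*(-3 + j) = 20 - 4*(9 - 3*j) = 20 + (-36 + 12*j) = -16 + 12*j)
(16233 - 1564)/(-19154 + Y(112)) - v(-140) = (16233 - 1564)/(-19154 + (24 + 112)) - (-16 + 12*(-140)) = 14669/(-19154 + 136) - (-16 - 1680) = 14669/(-19018) - 1*(-1696) = 14669*(-1/19018) + 1696 = -14669/19018 + 1696 = 32239859/19018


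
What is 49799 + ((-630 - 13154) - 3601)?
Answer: 32414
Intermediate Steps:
49799 + ((-630 - 13154) - 3601) = 49799 + (-13784 - 3601) = 49799 - 17385 = 32414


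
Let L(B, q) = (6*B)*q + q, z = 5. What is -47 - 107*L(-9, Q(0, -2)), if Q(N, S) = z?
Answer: 28308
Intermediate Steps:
Q(N, S) = 5
L(B, q) = q + 6*B*q (L(B, q) = 6*B*q + q = q + 6*B*q)
-47 - 107*L(-9, Q(0, -2)) = -47 - 535*(1 + 6*(-9)) = -47 - 535*(1 - 54) = -47 - 535*(-53) = -47 - 107*(-265) = -47 + 28355 = 28308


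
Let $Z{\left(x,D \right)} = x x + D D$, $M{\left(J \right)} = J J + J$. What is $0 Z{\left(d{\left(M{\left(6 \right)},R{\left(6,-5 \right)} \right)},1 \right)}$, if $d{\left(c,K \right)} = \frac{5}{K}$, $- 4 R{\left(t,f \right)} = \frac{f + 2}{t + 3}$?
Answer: $0$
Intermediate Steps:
$R{\left(t,f \right)} = - \frac{2 + f}{4 \left(3 + t\right)}$ ($R{\left(t,f \right)} = - \frac{\left(f + 2\right) \frac{1}{t + 3}}{4} = - \frac{\left(2 + f\right) \frac{1}{3 + t}}{4} = - \frac{\frac{1}{3 + t} \left(2 + f\right)}{4} = - \frac{2 + f}{4 \left(3 + t\right)}$)
$M{\left(J \right)} = J + J^{2}$ ($M{\left(J \right)} = J^{2} + J = J + J^{2}$)
$Z{\left(x,D \right)} = D^{2} + x^{2}$ ($Z{\left(x,D \right)} = x^{2} + D^{2} = D^{2} + x^{2}$)
$0 Z{\left(d{\left(M{\left(6 \right)},R{\left(6,-5 \right)} \right)},1 \right)} = 0 \left(1^{2} + \left(\frac{5}{\frac{1}{4} \frac{1}{3 + 6} \left(-2 - -5\right)}\right)^{2}\right) = 0 \left(1 + \left(\frac{5}{\frac{1}{4} \cdot \frac{1}{9} \left(-2 + 5\right)}\right)^{2}\right) = 0 \left(1 + \left(\frac{5}{\frac{1}{4} \cdot \frac{1}{9} \cdot 3}\right)^{2}\right) = 0 \left(1 + \left(5 \frac{1}{\frac{1}{12}}\right)^{2}\right) = 0 \left(1 + \left(5 \cdot 12\right)^{2}\right) = 0 \left(1 + 60^{2}\right) = 0 \left(1 + 3600\right) = 0 \cdot 3601 = 0$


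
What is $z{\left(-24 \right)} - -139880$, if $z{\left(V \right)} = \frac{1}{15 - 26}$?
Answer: $\frac{1538679}{11} \approx 1.3988 \cdot 10^{5}$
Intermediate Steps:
$z{\left(V \right)} = - \frac{1}{11}$ ($z{\left(V \right)} = \frac{1}{-11} = - \frac{1}{11}$)
$z{\left(-24 \right)} - -139880 = - \frac{1}{11} - -139880 = - \frac{1}{11} + 139880 = \frac{1538679}{11}$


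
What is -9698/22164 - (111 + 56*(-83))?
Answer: 50274185/11082 ≈ 4536.6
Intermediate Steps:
-9698/22164 - (111 + 56*(-83)) = -9698*1/22164 - (111 - 4648) = -4849/11082 - 1*(-4537) = -4849/11082 + 4537 = 50274185/11082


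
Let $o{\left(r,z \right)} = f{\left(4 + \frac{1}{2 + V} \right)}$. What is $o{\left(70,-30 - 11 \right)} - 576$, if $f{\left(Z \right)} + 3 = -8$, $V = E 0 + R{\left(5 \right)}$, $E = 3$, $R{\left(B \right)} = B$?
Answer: $-587$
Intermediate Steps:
$V = 5$ ($V = 3 \cdot 0 + 5 = 0 + 5 = 5$)
$f{\left(Z \right)} = -11$ ($f{\left(Z \right)} = -3 - 8 = -11$)
$o{\left(r,z \right)} = -11$
$o{\left(70,-30 - 11 \right)} - 576 = -11 - 576 = -587$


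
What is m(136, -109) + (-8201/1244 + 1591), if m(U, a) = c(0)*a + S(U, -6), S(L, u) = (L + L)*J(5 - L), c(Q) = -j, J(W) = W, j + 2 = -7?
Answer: -43575569/1244 ≈ -35029.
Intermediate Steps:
j = -9 (j = -2 - 7 = -9)
c(Q) = 9 (c(Q) = -1*(-9) = 9)
S(L, u) = 2*L*(5 - L) (S(L, u) = (L + L)*(5 - L) = (2*L)*(5 - L) = 2*L*(5 - L))
m(U, a) = 9*a + 2*U*(5 - U)
m(136, -109) + (-8201/1244 + 1591) = (9*(-109) - 2*136*(-5 + 136)) + (-8201/1244 + 1591) = (-981 - 2*136*131) + (-8201*1/1244 + 1591) = (-981 - 35632) + (-8201/1244 + 1591) = -36613 + 1971003/1244 = -43575569/1244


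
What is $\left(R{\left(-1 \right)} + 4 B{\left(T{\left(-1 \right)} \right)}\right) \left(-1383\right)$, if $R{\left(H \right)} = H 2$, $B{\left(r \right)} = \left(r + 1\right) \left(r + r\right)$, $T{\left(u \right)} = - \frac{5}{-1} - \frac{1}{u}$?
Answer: $-461922$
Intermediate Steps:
$T{\left(u \right)} = 5 - \frac{1}{u}$ ($T{\left(u \right)} = \left(-5\right) \left(-1\right) - \frac{1}{u} = 5 - \frac{1}{u}$)
$B{\left(r \right)} = 2 r \left(1 + r\right)$ ($B{\left(r \right)} = \left(1 + r\right) 2 r = 2 r \left(1 + r\right)$)
$R{\left(H \right)} = 2 H$
$\left(R{\left(-1 \right)} + 4 B{\left(T{\left(-1 \right)} \right)}\right) \left(-1383\right) = \left(2 \left(-1\right) + 4 \cdot 2 \left(5 - \frac{1}{-1}\right) \left(1 + \left(5 - \frac{1}{-1}\right)\right)\right) \left(-1383\right) = \left(-2 + 4 \cdot 2 \left(5 - -1\right) \left(1 + \left(5 - -1\right)\right)\right) \left(-1383\right) = \left(-2 + 4 \cdot 2 \left(5 + 1\right) \left(1 + \left(5 + 1\right)\right)\right) \left(-1383\right) = \left(-2 + 4 \cdot 2 \cdot 6 \left(1 + 6\right)\right) \left(-1383\right) = \left(-2 + 4 \cdot 2 \cdot 6 \cdot 7\right) \left(-1383\right) = \left(-2 + 4 \cdot 84\right) \left(-1383\right) = \left(-2 + 336\right) \left(-1383\right) = 334 \left(-1383\right) = -461922$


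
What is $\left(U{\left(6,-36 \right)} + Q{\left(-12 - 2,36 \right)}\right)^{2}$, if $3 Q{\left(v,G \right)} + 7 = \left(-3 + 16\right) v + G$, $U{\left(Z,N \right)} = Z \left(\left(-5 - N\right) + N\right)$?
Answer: $6561$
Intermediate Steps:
$U{\left(Z,N \right)} = - 5 Z$ ($U{\left(Z,N \right)} = Z \left(-5\right) = - 5 Z$)
$Q{\left(v,G \right)} = - \frac{7}{3} + \frac{G}{3} + \frac{13 v}{3}$ ($Q{\left(v,G \right)} = - \frac{7}{3} + \frac{\left(-3 + 16\right) v + G}{3} = - \frac{7}{3} + \frac{13 v + G}{3} = - \frac{7}{3} + \frac{G + 13 v}{3} = - \frac{7}{3} + \left(\frac{G}{3} + \frac{13 v}{3}\right) = - \frac{7}{3} + \frac{G}{3} + \frac{13 v}{3}$)
$\left(U{\left(6,-36 \right)} + Q{\left(-12 - 2,36 \right)}\right)^{2} = \left(\left(-5\right) 6 + \left(- \frac{7}{3} + \frac{1}{3} \cdot 36 + \frac{13 \left(-12 - 2\right)}{3}\right)\right)^{2} = \left(-30 + \left(- \frac{7}{3} + 12 + \frac{13}{3} \left(-14\right)\right)\right)^{2} = \left(-30 - 51\right)^{2} = \left(-81\right)^{2} = 6561$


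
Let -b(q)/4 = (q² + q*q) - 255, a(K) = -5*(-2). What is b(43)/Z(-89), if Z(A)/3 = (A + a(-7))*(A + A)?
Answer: -6886/21093 ≈ -0.32646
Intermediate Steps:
a(K) = 10
Z(A) = 6*A*(10 + A) (Z(A) = 3*((A + 10)*(A + A)) = 3*((10 + A)*(2*A)) = 3*(2*A*(10 + A)) = 6*A*(10 + A))
b(q) = 1020 - 8*q² (b(q) = -4*((q² + q*q) - 255) = -4*((q² + q²) - 255) = -4*(2*q² - 255) = -4*(-255 + 2*q²) = 1020 - 8*q²)
b(43)/Z(-89) = (1020 - 8*43²)/((6*(-89)*(10 - 89))) = (1020 - 8*1849)/((6*(-89)*(-79))) = (1020 - 14792)/42186 = -13772*1/42186 = -6886/21093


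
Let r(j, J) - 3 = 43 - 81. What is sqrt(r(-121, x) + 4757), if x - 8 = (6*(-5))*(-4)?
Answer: sqrt(4722) ≈ 68.717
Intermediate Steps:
x = 128 (x = 8 + (6*(-5))*(-4) = 8 - 30*(-4) = 8 + 120 = 128)
r(j, J) = -35 (r(j, J) = 3 + (43 - 81) = 3 - 38 = -35)
sqrt(r(-121, x) + 4757) = sqrt(-35 + 4757) = sqrt(4722)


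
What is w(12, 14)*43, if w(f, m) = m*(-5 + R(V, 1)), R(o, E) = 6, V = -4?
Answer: 602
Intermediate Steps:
w(f, m) = m (w(f, m) = m*(-5 + 6) = m*1 = m)
w(12, 14)*43 = 14*43 = 602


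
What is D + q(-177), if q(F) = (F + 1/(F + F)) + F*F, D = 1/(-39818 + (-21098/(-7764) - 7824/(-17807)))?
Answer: 30351520745341124051/974304170585634 ≈ 31152.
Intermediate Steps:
D = -69126774/2752271668321 (D = 1/(-39818 + (-21098*(-1/7764) - 7824*(-1/17807))) = 1/(-39818 + (10549/3882 + 7824/17807)) = 1/(-39818 + 218218811/69126774) = 1/(-2752271668321/69126774) = -69126774/2752271668321 ≈ -2.5116e-5)
q(F) = F + F² + 1/(2*F) (q(F) = (F + 1/(2*F)) + F² = F + F² + 1/(2*F))
D + q(-177) = -69126774/2752271668321 + (-177 + (-177)² + (½)/(-177)) = -69126774/2752271668321 + (-177 + 31329 + (½)*(-1/177)) = -69126774/2752271668321 + (-177 + 31329 - 1/354) = -69126774/2752271668321 + 11027807/354 = 30351520745341124051/974304170585634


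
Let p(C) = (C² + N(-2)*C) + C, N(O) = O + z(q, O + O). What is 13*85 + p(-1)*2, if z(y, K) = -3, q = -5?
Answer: 1115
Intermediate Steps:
N(O) = -3 + O (N(O) = O - 3 = -3 + O)
p(C) = C² - 4*C (p(C) = (C² + (-3 - 2)*C) + C = (C² - 5*C) + C = C² - 4*C)
13*85 + p(-1)*2 = 13*85 - (-4 - 1)*2 = 1105 - 1*(-5)*2 = 1105 + 5*2 = 1105 + 10 = 1115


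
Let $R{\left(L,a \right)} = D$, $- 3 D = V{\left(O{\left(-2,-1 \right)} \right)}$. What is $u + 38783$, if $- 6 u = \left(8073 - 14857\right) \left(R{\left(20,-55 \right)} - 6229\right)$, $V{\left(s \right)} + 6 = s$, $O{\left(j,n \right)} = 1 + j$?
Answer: $- \frac{63013513}{9} \approx -7.0015 \cdot 10^{6}$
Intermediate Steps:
$V{\left(s \right)} = -6 + s$
$D = \frac{7}{3}$ ($D = - \frac{-6 + \left(1 - 2\right)}{3} = - \frac{-6 - 1}{3} = \left(- \frac{1}{3}\right) \left(-7\right) = \frac{7}{3} \approx 2.3333$)
$R{\left(L,a \right)} = \frac{7}{3}$
$u = - \frac{63362560}{9}$ ($u = - \frac{\left(8073 - 14857\right) \left(\frac{7}{3} - 6229\right)}{6} = - \frac{\left(-6784\right) \left(- \frac{18680}{3}\right)}{6} = \left(- \frac{1}{6}\right) \frac{126725120}{3} = - \frac{63362560}{9} \approx -7.0403 \cdot 10^{6}$)
$u + 38783 = - \frac{63362560}{9} + 38783 = - \frac{63013513}{9}$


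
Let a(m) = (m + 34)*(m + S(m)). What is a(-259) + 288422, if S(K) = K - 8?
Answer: 406772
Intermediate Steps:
S(K) = -8 + K
a(m) = (-8 + 2*m)*(34 + m) (a(m) = (m + 34)*(m + (-8 + m)) = (34 + m)*(-8 + 2*m) = (-8 + 2*m)*(34 + m))
a(-259) + 288422 = (-272 + 2*(-259)² + 60*(-259)) + 288422 = (-272 + 2*67081 - 15540) + 288422 = (-272 + 134162 - 15540) + 288422 = 118350 + 288422 = 406772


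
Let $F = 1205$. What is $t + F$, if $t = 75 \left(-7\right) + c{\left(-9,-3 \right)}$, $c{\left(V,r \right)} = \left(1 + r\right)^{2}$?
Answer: $684$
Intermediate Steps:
$t = -521$ ($t = 75 \left(-7\right) + \left(1 - 3\right)^{2} = -525 + \left(-2\right)^{2} = -525 + 4 = -521$)
$t + F = -521 + 1205 = 684$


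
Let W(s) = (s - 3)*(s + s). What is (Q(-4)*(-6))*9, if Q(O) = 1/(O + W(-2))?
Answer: -27/8 ≈ -3.3750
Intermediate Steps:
W(s) = 2*s*(-3 + s) (W(s) = (-3 + s)*(2*s) = 2*s*(-3 + s))
Q(O) = 1/(20 + O) (Q(O) = 1/(O + 2*(-2)*(-3 - 2)) = 1/(O + 2*(-2)*(-5)) = 1/(O + 20) = 1/(20 + O))
(Q(-4)*(-6))*9 = (-6/(20 - 4))*9 = (-6/16)*9 = ((1/16)*(-6))*9 = -3/8*9 = -27/8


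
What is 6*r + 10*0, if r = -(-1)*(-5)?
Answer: -30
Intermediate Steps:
r = -5 (r = -1*5 = -5)
6*r + 10*0 = 6*(-5) + 10*0 = -30 + 0 = -30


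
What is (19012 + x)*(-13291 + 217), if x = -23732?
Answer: 61709280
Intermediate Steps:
(19012 + x)*(-13291 + 217) = (19012 - 23732)*(-13291 + 217) = -4720*(-13074) = 61709280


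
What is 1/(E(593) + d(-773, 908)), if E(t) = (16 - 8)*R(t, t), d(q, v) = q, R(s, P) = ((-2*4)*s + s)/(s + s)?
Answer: -1/801 ≈ -0.0012484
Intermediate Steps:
R(s, P) = -7/2 (R(s, P) = (-8*s + s)/((2*s)) = (-7*s)*(1/(2*s)) = -7/2)
E(t) = -28 (E(t) = (16 - 8)*(-7/2) = 8*(-7/2) = -28)
1/(E(593) + d(-773, 908)) = 1/(-28 - 773) = 1/(-801) = -1/801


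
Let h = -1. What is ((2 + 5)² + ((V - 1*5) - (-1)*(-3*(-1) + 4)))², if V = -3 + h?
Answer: 2209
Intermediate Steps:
V = -4 (V = -3 - 1 = -4)
((2 + 5)² + ((V - 1*5) - (-1)*(-3*(-1) + 4)))² = ((2 + 5)² + ((-4 - 1*5) - (-1)*(-3*(-1) + 4)))² = (7² + ((-4 - 5) - (-1)*(3 + 4)))² = (49 + (-9 - (-1)*7))² = (49 + (-9 - 1*(-7)))² = (49 + (-9 + 7))² = (49 - 2)² = 47² = 2209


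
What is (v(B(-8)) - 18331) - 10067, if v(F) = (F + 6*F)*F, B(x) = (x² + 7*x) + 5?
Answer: -27215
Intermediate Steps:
B(x) = 5 + x² + 7*x
v(F) = 7*F² (v(F) = (7*F)*F = 7*F²)
(v(B(-8)) - 18331) - 10067 = (7*(5 + (-8)² + 7*(-8))² - 18331) - 10067 = (7*(5 + 64 - 56)² - 18331) - 10067 = (7*13² - 18331) - 10067 = (7*169 - 18331) - 10067 = (1183 - 18331) - 10067 = -17148 - 10067 = -27215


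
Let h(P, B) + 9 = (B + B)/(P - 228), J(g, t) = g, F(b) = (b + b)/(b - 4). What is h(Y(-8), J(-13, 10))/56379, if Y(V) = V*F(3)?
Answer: -797/5074110 ≈ -0.00015707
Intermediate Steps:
F(b) = 2*b/(-4 + b) (F(b) = (2*b)/(-4 + b) = 2*b/(-4 + b))
Y(V) = -6*V (Y(V) = V*(2*3/(-4 + 3)) = V*(2*3/(-1)) = V*(2*3*(-1)) = V*(-6) = -6*V)
h(P, B) = -9 + 2*B/(-228 + P) (h(P, B) = -9 + (B + B)/(P - 228) = -9 + (2*B)/(-228 + P) = -9 + 2*B/(-228 + P))
h(Y(-8), J(-13, 10))/56379 = ((2052 - (-54)*(-8) + 2*(-13))/(-228 - 6*(-8)))/56379 = ((2052 - 9*48 - 26)/(-228 + 48))*(1/56379) = ((2052 - 432 - 26)/(-180))*(1/56379) = -1/180*1594*(1/56379) = -797/90*1/56379 = -797/5074110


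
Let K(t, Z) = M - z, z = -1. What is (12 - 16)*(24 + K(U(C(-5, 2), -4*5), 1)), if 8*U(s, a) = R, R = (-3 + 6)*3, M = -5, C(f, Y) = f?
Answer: -80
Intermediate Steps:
R = 9 (R = 3*3 = 9)
U(s, a) = 9/8 (U(s, a) = (1/8)*9 = 9/8)
K(t, Z) = -4 (K(t, Z) = -5 - 1*(-1) = -5 + 1 = -4)
(12 - 16)*(24 + K(U(C(-5, 2), -4*5), 1)) = (12 - 16)*(24 - 4) = -4*20 = -80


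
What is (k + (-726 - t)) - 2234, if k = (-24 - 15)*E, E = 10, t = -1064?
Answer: -2286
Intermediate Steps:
k = -390 (k = (-24 - 15)*10 = -39*10 = -390)
(k + (-726 - t)) - 2234 = (-390 + (-726 - 1*(-1064))) - 2234 = (-390 + (-726 + 1064)) - 2234 = (-390 + 338) - 2234 = -52 - 2234 = -2286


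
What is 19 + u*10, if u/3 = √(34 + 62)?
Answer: 19 + 120*√6 ≈ 312.94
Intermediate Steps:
u = 12*√6 (u = 3*√(34 + 62) = 3*√96 = 3*(4*√6) = 12*√6 ≈ 29.394)
19 + u*10 = 19 + (12*√6)*10 = 19 + 120*√6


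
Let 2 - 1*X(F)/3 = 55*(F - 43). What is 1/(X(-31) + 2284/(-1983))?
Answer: 1983/24222044 ≈ 8.1868e-5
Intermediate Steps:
X(F) = 7101 - 165*F (X(F) = 6 - 165*(F - 43) = 6 - 165*(-43 + F) = 6 - 3*(-2365 + 55*F) = 6 + (7095 - 165*F) = 7101 - 165*F)
1/(X(-31) + 2284/(-1983)) = 1/((7101 - 165*(-31)) + 2284/(-1983)) = 1/((7101 + 5115) + 2284*(-1/1983)) = 1/(12216 - 2284/1983) = 1/(24222044/1983) = 1983/24222044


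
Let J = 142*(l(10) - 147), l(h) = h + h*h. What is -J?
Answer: 5254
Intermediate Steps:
l(h) = h + h²
J = -5254 (J = 142*(10*(1 + 10) - 147) = 142*(10*11 - 147) = 142*(110 - 147) = 142*(-37) = -5254)
-J = -1*(-5254) = 5254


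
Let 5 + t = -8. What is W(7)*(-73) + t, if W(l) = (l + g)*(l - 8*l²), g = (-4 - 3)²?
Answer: 1573867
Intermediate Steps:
t = -13 (t = -5 - 8 = -13)
g = 49 (g = (-7)² = 49)
W(l) = (49 + l)*(l - 8*l²) (W(l) = (l + 49)*(l - 8*l²) = (49 + l)*(l - 8*l²))
W(7)*(-73) + t = (7*(49 - 391*7 - 8*7²))*(-73) - 13 = (7*(49 - 2737 - 8*49))*(-73) - 13 = (7*(49 - 2737 - 392))*(-73) - 13 = (7*(-3080))*(-73) - 13 = -21560*(-73) - 13 = 1573880 - 13 = 1573867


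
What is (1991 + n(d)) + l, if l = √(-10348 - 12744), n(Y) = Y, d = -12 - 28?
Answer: 1951 + 2*I*√5773 ≈ 1951.0 + 151.96*I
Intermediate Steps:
d = -40
l = 2*I*√5773 (l = √(-23092) = 2*I*√5773 ≈ 151.96*I)
(1991 + n(d)) + l = (1991 - 40) + 2*I*√5773 = 1951 + 2*I*√5773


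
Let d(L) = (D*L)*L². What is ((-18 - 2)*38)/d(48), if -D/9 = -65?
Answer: -19/1617408 ≈ -1.1747e-5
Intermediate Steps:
D = 585 (D = -9*(-65) = 585)
d(L) = 585*L³ (d(L) = (585*L)*L² = 585*L³)
((-18 - 2)*38)/d(48) = ((-18 - 2)*38)/((585*48³)) = (-20*38)/((585*110592)) = -760/64696320 = -760*1/64696320 = -19/1617408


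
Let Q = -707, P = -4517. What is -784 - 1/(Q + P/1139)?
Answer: -634874221/809790 ≈ -784.00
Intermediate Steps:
-784 - 1/(Q + P/1139) = -784 - 1/(-707 - 4517/1139) = -784 - 1/(-809790/1139) = -784 - 1*(-1139/809790) = -784 + 1139/809790 = -634874221/809790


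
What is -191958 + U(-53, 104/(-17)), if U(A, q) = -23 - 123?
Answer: -192104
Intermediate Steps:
U(A, q) = -146
-191958 + U(-53, 104/(-17)) = -191958 - 146 = -192104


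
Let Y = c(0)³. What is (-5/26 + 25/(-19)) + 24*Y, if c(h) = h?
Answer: -745/494 ≈ -1.5081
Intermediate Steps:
Y = 0 (Y = 0³ = 0)
(-5/26 + 25/(-19)) + 24*Y = (-5/26 + 25/(-19)) + 24*0 = (-5*1/26 + 25*(-1/19)) + 0 = (-5/26 - 25/19) + 0 = -745/494 + 0 = -745/494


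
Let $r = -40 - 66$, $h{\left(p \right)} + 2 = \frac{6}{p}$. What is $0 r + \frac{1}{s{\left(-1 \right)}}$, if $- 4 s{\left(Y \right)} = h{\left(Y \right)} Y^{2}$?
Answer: $\frac{1}{2} \approx 0.5$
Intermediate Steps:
$h{\left(p \right)} = -2 + \frac{6}{p}$
$r = -106$
$s{\left(Y \right)} = - \frac{Y^{2} \left(-2 + \frac{6}{Y}\right)}{4}$ ($s{\left(Y \right)} = - \frac{\left(-2 + \frac{6}{Y}\right) Y^{2}}{4} = - \frac{Y^{2} \left(-2 + \frac{6}{Y}\right)}{4}$)
$0 r + \frac{1}{s{\left(-1 \right)}} = 0 \left(-106\right) + \frac{1}{\frac{1}{2} \left(-1\right) \left(-3 - 1\right)} = 0 + \frac{1}{\frac{1}{2} \left(-1\right) \left(-4\right)} = 0 + \frac{1}{2} = \frac{1}{2}$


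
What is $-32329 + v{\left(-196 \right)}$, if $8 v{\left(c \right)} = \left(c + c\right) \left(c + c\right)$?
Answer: $-13121$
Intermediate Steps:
$v{\left(c \right)} = \frac{c^{2}}{2}$ ($v{\left(c \right)} = \frac{\left(c + c\right) \left(c + c\right)}{8} = \frac{2 c 2 c}{8} = \frac{4 c^{2}}{8} = \frac{c^{2}}{2}$)
$-32329 + v{\left(-196 \right)} = -32329 + \frac{\left(-196\right)^{2}}{2} = -32329 + \frac{1}{2} \cdot 38416 = -32329 + 19208 = -13121$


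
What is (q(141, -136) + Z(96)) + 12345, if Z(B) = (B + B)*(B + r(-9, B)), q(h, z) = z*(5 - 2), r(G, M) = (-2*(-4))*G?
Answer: 16545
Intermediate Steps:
r(G, M) = 8*G
q(h, z) = 3*z (q(h, z) = z*3 = 3*z)
Z(B) = 2*B*(-72 + B) (Z(B) = (B + B)*(B + 8*(-9)) = (2*B)*(B - 72) = (2*B)*(-72 + B) = 2*B*(-72 + B))
(q(141, -136) + Z(96)) + 12345 = (3*(-136) + 2*96*(-72 + 96)) + 12345 = (-408 + 2*96*24) + 12345 = (-408 + 4608) + 12345 = 4200 + 12345 = 16545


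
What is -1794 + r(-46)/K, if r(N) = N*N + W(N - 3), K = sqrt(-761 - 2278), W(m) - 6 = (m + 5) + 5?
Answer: -1794 - 2083*I*sqrt(3039)/3039 ≈ -1794.0 - 37.785*I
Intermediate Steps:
W(m) = 16 + m (W(m) = 6 + ((m + 5) + 5) = 6 + ((5 + m) + 5) = 6 + (10 + m) = 16 + m)
K = I*sqrt(3039) (K = sqrt(-3039) = I*sqrt(3039) ≈ 55.127*I)
r(N) = 13 + N + N**2 (r(N) = N*N + (16 + (N - 3)) = N**2 + (16 + (-3 + N)) = N**2 + (13 + N) = 13 + N + N**2)
-1794 + r(-46)/K = -1794 + (13 - 46 + (-46)**2)/((I*sqrt(3039))) = -1794 + (13 - 46 + 2116)*(-I*sqrt(3039)/3039) = -1794 + 2083*(-I*sqrt(3039)/3039) = -1794 - 2083*I*sqrt(3039)/3039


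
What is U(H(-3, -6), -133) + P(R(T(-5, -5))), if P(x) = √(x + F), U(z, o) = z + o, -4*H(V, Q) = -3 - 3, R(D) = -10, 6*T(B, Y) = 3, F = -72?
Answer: -263/2 + I*√82 ≈ -131.5 + 9.0554*I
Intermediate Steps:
T(B, Y) = ½ (T(B, Y) = (⅙)*3 = ½)
H(V, Q) = 3/2 (H(V, Q) = -(-3 - 3)/4 = -¼*(-6) = 3/2)
U(z, o) = o + z
P(x) = √(-72 + x) (P(x) = √(x - 72) = √(-72 + x))
U(H(-3, -6), -133) + P(R(T(-5, -5))) = (-133 + 3/2) + √(-72 - 10) = -263/2 + √(-82) = -263/2 + I*√82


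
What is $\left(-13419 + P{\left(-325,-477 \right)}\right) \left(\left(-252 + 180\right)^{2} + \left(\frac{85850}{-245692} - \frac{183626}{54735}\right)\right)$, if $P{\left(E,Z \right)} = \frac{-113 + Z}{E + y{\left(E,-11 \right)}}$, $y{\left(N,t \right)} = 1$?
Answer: $- \frac{75710641646713725727}{1089284081220} \approx -6.9505 \cdot 10^{7}$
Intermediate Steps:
$P{\left(E,Z \right)} = \frac{-113 + Z}{1 + E}$ ($P{\left(E,Z \right)} = \frac{-113 + Z}{E + 1} = \frac{-113 + Z}{1 + E}$)
$\left(-13419 + P{\left(-325,-477 \right)}\right) \left(\left(-252 + 180\right)^{2} + \left(\frac{85850}{-245692} - \frac{183626}{54735}\right)\right) = \left(-13419 + \frac{-113 - 477}{1 - 325}\right) \left(\left(-252 + 180\right)^{2} + \left(\frac{85850}{-245692} - \frac{183626}{54735}\right)\right) = \left(-13419 + \frac{1}{-324} \left(-590\right)\right) \left(\left(-72\right)^{2} + \left(85850 \left(- \frac{1}{245692}\right) - \frac{183626}{54735}\right)\right) = \left(-13419 - - \frac{295}{162}\right) \left(5184 - \frac{24907219471}{6723975810}\right) = \left(-13419 + \frac{295}{162}\right) \left(5184 - \frac{24907219471}{6723975810}\right) = \left(- \frac{2173583}{162}\right) \frac{34832183379569}{6723975810} = - \frac{75710641646713725727}{1089284081220}$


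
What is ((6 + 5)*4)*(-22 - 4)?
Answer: -1144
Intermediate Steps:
((6 + 5)*4)*(-22 - 4) = (11*4)*(-26) = 44*(-26) = -1144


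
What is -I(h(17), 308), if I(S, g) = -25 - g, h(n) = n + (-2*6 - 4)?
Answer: 333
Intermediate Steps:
h(n) = -16 + n (h(n) = n + (-12 - 4) = n - 16 = -16 + n)
-I(h(17), 308) = -(-25 - 1*308) = -(-25 - 308) = -1*(-333) = 333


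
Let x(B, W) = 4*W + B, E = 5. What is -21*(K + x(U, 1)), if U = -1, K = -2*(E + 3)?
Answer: 273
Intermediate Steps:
K = -16 (K = -2*(5 + 3) = -2*8 = -16)
x(B, W) = B + 4*W
-21*(K + x(U, 1)) = -21*(-16 + (-1 + 4*1)) = -21*(-16 + (-1 + 4)) = -21*(-16 + 3) = -21*(-13) = 273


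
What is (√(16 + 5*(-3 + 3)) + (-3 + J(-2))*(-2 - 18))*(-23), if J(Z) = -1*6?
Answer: -4232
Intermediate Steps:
J(Z) = -6
(√(16 + 5*(-3 + 3)) + (-3 + J(-2))*(-2 - 18))*(-23) = (√(16 + 5*(-3 + 3)) + (-3 - 6)*(-2 - 18))*(-23) = (√(16 + 5*0) - 9*(-20))*(-23) = (√(16 + 0) + 180)*(-23) = (√16 + 180)*(-23) = (4 + 180)*(-23) = 184*(-23) = -4232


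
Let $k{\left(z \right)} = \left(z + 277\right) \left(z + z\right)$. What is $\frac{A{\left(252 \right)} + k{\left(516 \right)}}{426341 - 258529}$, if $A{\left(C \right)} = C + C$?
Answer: $\frac{204720}{41953} \approx 4.8797$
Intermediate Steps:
$A{\left(C \right)} = 2 C$
$k{\left(z \right)} = 2 z \left(277 + z\right)$ ($k{\left(z \right)} = \left(277 + z\right) 2 z = 2 z \left(277 + z\right)$)
$\frac{A{\left(252 \right)} + k{\left(516 \right)}}{426341 - 258529} = \frac{2 \cdot 252 + 2 \cdot 516 \left(277 + 516\right)}{426341 - 258529} = \frac{504 + 2 \cdot 516 \cdot 793}{167812} = \left(504 + 818376\right) \frac{1}{167812} = 818880 \cdot \frac{1}{167812} = \frac{204720}{41953}$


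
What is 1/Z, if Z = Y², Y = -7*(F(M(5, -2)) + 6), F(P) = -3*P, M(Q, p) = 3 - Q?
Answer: 1/7056 ≈ 0.00014172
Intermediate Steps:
Y = -84 (Y = -7*(-3*(3 - 1*5) + 6) = -7*(-3*(3 - 5) + 6) = -7*(-3*(-2) + 6) = -7*(6 + 6) = -7*12 = -84)
Z = 7056 (Z = (-84)² = 7056)
1/Z = 1/7056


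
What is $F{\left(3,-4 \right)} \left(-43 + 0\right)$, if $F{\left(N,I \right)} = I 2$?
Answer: $344$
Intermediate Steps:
$F{\left(N,I \right)} = 2 I$
$F{\left(3,-4 \right)} \left(-43 + 0\right) = 2 \left(-4\right) \left(-43 + 0\right) = \left(-8\right) \left(-43\right) = 344$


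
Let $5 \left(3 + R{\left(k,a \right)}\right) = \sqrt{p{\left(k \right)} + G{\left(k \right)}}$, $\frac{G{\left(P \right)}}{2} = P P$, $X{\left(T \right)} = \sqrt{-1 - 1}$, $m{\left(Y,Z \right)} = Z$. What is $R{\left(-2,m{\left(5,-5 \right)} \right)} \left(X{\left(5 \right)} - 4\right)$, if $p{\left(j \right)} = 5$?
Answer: $\frac{\left(4 - i \sqrt{2}\right) \left(15 - \sqrt{13}\right)}{5} \approx 9.1156 - 3.2228 i$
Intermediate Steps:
$X{\left(T \right)} = i \sqrt{2}$ ($X{\left(T \right)} = \sqrt{-2} = i \sqrt{2}$)
$G{\left(P \right)} = 2 P^{2}$ ($G{\left(P \right)} = 2 P P = 2 P^{2}$)
$R{\left(k,a \right)} = -3 + \frac{\sqrt{5 + 2 k^{2}}}{5}$
$R{\left(-2,m{\left(5,-5 \right)} \right)} \left(X{\left(5 \right)} - 4\right) = \left(-3 + \frac{\sqrt{5 + 2 \left(-2\right)^{2}}}{5}\right) \left(i \sqrt{2} - 4\right) = \left(-3 + \frac{\sqrt{5 + 2 \cdot 4}}{5}\right) \left(-4 + i \sqrt{2}\right) = \left(-3 + \frac{\sqrt{5 + 8}}{5}\right) \left(-4 + i \sqrt{2}\right) = \left(-3 + \frac{\sqrt{13}}{5}\right) \left(-4 + i \sqrt{2}\right) = \left(-4 + i \sqrt{2}\right) \left(-3 + \frac{\sqrt{13}}{5}\right)$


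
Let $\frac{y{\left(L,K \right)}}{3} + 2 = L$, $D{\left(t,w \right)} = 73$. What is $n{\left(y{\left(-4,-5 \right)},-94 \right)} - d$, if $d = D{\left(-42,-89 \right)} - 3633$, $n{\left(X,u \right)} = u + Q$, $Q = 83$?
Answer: $3549$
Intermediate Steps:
$y{\left(L,K \right)} = -6 + 3 L$
$n{\left(X,u \right)} = 83 + u$ ($n{\left(X,u \right)} = u + 83 = 83 + u$)
$d = -3560$ ($d = 73 - 3633 = -3560$)
$n{\left(y{\left(-4,-5 \right)},-94 \right)} - d = \left(83 - 94\right) - -3560 = -11 + 3560 = 3549$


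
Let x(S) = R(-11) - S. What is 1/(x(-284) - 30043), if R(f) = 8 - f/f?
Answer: -1/29752 ≈ -3.3611e-5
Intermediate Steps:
R(f) = 7 (R(f) = 8 - 1*1 = 8 - 1 = 7)
x(S) = 7 - S
1/(x(-284) - 30043) = 1/((7 - 1*(-284)) - 30043) = 1/((7 + 284) - 30043) = 1/(291 - 30043) = 1/(-29752) = -1/29752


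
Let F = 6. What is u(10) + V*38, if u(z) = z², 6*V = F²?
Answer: 328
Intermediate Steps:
V = 6 (V = (⅙)*6² = (⅙)*36 = 6)
u(10) + V*38 = 10² + 6*38 = 100 + 228 = 328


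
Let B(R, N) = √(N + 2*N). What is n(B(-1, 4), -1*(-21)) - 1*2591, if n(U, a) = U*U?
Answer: -2579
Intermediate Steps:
B(R, N) = √3*√N (B(R, N) = √(3*N) = √3*√N)
n(U, a) = U²
n(B(-1, 4), -1*(-21)) - 1*2591 = (√3*√4)² - 1*2591 = (√3*2)² - 2591 = (2*√3)² - 2591 = 12 - 2591 = -2579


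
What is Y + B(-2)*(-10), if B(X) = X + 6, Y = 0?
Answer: -40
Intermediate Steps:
B(X) = 6 + X
Y + B(-2)*(-10) = 0 + (6 - 2)*(-10) = 0 + 4*(-10) = 0 - 40 = -40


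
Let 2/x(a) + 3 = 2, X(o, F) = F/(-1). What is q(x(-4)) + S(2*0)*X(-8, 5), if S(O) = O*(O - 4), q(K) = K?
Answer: -2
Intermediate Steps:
X(o, F) = -F (X(o, F) = F*(-1) = -F)
x(a) = -2 (x(a) = 2/(-3 + 2) = 2/(-1) = 2*(-1) = -2)
S(O) = O*(-4 + O)
q(x(-4)) + S(2*0)*X(-8, 5) = -2 + ((2*0)*(-4 + 2*0))*(-1*5) = -2 + (0*(-4 + 0))*(-5) = -2 + (0*(-4))*(-5) = -2 + 0*(-5) = -2 + 0 = -2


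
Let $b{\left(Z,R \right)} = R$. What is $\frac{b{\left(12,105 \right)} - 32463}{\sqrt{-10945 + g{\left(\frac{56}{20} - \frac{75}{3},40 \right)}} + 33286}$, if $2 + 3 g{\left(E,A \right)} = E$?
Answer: $- \frac{367182405}{377716619} + \frac{16179 i \sqrt{616110}}{4154882809} \approx -0.97211 + 0.0030565 i$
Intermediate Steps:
$g{\left(E,A \right)} = - \frac{2}{3} + \frac{E}{3}$
$\frac{b{\left(12,105 \right)} - 32463}{\sqrt{-10945 + g{\left(\frac{56}{20} - \frac{75}{3},40 \right)}} + 33286} = \frac{105 - 32463}{\sqrt{-10945 + \left(- \frac{2}{3} + \frac{\frac{56}{20} - \frac{75}{3}}{3}\right)} + 33286} = - \frac{32358}{\sqrt{-10945 + \left(- \frac{2}{3} + \frac{56 \cdot \frac{1}{20} - 25}{3}\right)} + 33286} = - \frac{32358}{\sqrt{-10945 + \left(- \frac{2}{3} + \frac{\frac{14}{5} - 25}{3}\right)} + 33286} = - \frac{32358}{\sqrt{-10945 + \left(- \frac{2}{3} + \frac{1}{3} \left(- \frac{111}{5}\right)\right)} + 33286} = - \frac{32358}{\sqrt{-10945 - \frac{121}{15}} + 33286} = - \frac{32358}{\sqrt{- \frac{164296}{15}} + 33286} = - \frac{32358}{\frac{2 i \sqrt{616110}}{15} + 33286} = - \frac{32358}{33286 + \frac{2 i \sqrt{616110}}{15}}$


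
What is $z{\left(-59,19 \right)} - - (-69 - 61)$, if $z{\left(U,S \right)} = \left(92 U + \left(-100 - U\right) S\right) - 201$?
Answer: $-6538$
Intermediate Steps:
$z{\left(U,S \right)} = -201 + 92 U + S \left(-100 - U\right)$ ($z{\left(U,S \right)} = \left(92 U + S \left(-100 - U\right)\right) - 201 = -201 + 92 U + S \left(-100 - U\right)$)
$z{\left(-59,19 \right)} - - (-69 - 61) = \left(-201 - 1900 + 92 \left(-59\right) - 19 \left(-59\right)\right) - - (-69 - 61) = \left(-201 - 1900 - 5428 + 1121\right) - \left(-1\right) \left(-130\right) = -6408 - 130 = -6538$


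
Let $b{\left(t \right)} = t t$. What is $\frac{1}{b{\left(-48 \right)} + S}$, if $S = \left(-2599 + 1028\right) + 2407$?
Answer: $\frac{1}{3140} \approx 0.00031847$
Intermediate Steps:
$S = 836$ ($S = -1571 + 2407 = 836$)
$b{\left(t \right)} = t^{2}$
$\frac{1}{b{\left(-48 \right)} + S} = \frac{1}{\left(-48\right)^{2} + 836} = \frac{1}{2304 + 836} = \frac{1}{3140}$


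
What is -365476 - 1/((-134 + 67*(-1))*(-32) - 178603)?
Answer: -62924368395/172171 ≈ -3.6548e+5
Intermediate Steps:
-365476 - 1/((-134 + 67*(-1))*(-32) - 178603) = -365476 - 1/((-134 - 67)*(-32) - 178603) = -365476 - 1/(-201*(-32) - 178603) = -365476 - 1/(6432 - 178603) = -365476 - 1/(-172171) = -365476 - 1*(-1/172171) = -365476 + 1/172171 = -62924368395/172171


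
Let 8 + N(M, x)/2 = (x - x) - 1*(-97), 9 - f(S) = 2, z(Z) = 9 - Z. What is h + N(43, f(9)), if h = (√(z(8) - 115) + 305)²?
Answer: 93089 + 610*I*√114 ≈ 93089.0 + 6513.0*I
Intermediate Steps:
f(S) = 7 (f(S) = 9 - 1*2 = 9 - 2 = 7)
N(M, x) = 178 (N(M, x) = -16 + 2*((x - x) - 1*(-97)) = -16 + 2*(0 + 97) = -16 + 2*97 = -16 + 194 = 178)
h = (305 + I*√114)² (h = (√((9 - 1*8) - 115) + 305)² = (√((9 - 8) - 115) + 305)² = (√(1 - 115) + 305)² = (√(-114) + 305)² = (I*√114 + 305)² = (305 + I*√114)² ≈ 92911.0 + 6513.0*I)
h + N(43, f(9)) = (305 + I*√114)² + 178 = 178 + (305 + I*√114)²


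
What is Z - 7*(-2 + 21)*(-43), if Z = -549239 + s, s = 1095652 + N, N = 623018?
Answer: 1175150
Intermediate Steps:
s = 1718670 (s = 1095652 + 623018 = 1718670)
Z = 1169431 (Z = -549239 + 1718670 = 1169431)
Z - 7*(-2 + 21)*(-43) = 1169431 - 7*(-2 + 21)*(-43) = 1169431 - 133*(-43) = 1169431 - 7*(-817) = 1169431 + 5719 = 1175150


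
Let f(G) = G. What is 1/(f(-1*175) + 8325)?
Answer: 1/8150 ≈ 0.00012270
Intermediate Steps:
1/(f(-1*175) + 8325) = 1/(-1*175 + 8325) = 1/(-175 + 8325) = 1/8150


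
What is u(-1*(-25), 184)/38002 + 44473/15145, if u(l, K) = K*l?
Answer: 67681921/22136165 ≈ 3.0575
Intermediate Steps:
u(-1*(-25), 184)/38002 + 44473/15145 = (184*(-1*(-25)))/38002 + 44473/15145 = (184*25)*(1/38002) + 44473*(1/15145) = 4600*(1/38002) + 3421/1165 = 2300/19001 + 3421/1165 = 67681921/22136165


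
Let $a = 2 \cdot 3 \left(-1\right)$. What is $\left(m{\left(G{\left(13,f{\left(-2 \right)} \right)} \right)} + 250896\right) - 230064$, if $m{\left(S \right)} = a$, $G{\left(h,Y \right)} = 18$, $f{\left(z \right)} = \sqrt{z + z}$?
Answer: $20826$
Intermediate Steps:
$f{\left(z \right)} = \sqrt{2} \sqrt{z}$ ($f{\left(z \right)} = \sqrt{2 z} = \sqrt{2} \sqrt{z}$)
$a = -6$ ($a = 6 \left(-1\right) = -6$)
$m{\left(S \right)} = -6$
$\left(m{\left(G{\left(13,f{\left(-2 \right)} \right)} \right)} + 250896\right) - 230064 = \left(-6 + 250896\right) - 230064 = 250890 - 230064 = 20826$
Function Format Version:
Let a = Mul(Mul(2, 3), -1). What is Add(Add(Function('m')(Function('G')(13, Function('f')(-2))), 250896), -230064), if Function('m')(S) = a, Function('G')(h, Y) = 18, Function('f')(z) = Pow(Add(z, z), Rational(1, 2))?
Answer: 20826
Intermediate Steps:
Function('f')(z) = Mul(Pow(2, Rational(1, 2)), Pow(z, Rational(1, 2))) (Function('f')(z) = Pow(Mul(2, z), Rational(1, 2)) = Mul(Pow(2, Rational(1, 2)), Pow(z, Rational(1, 2))))
a = -6 (a = Mul(6, -1) = -6)
Function('m')(S) = -6
Add(Add(Function('m')(Function('G')(13, Function('f')(-2))), 250896), -230064) = Add(Add(-6, 250896), -230064) = Add(250890, -230064) = 20826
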